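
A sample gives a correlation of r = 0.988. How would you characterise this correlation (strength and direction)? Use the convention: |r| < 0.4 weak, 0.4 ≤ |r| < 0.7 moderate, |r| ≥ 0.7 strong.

r = 0.988 > 0 so the relationship is positive.
|r| = 0.988, which falls in the strong range.

strong positive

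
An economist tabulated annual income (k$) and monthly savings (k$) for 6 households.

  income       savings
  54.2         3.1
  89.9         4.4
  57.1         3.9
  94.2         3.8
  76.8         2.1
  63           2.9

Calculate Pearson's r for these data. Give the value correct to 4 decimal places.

0.3260

n = 6, Σx = 435.2, Σy = 20.2, Σx² = 33020.94, Σy² = 71.44, Σxy = 1488.21
nΣxy − ΣxΣy = 8929.26 − 8791.04 = 138.22
nΣx² − (Σx)² = 198125.64 − 189399.04 = 8726.6; nΣy² − (Σy)² = 428.64 − 408.04 = 20.6
r = 138.22 / √(8726.6 × 20.6) = 138.22 / 423.9905 ≈ 0.3260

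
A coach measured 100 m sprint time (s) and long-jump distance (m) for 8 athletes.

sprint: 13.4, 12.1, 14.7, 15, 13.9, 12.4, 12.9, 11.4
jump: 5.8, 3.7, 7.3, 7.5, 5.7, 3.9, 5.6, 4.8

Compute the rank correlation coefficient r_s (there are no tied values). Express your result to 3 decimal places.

Rank sprint: 5, 2, 7, 8, 6, 3, 4, 1
Rank jump: 6, 1, 7, 8, 5, 2, 4, 3
d = rank(sprint) − rank(jump): -1, 1, 0, 0, 1, 1, 0, -2; Σd² = 8
ρ = 1 − 6Σd² / [n(n²−1)] = 1 − 6×8 / (8×63) = 1 − 48/504 ≈ 0.905

0.905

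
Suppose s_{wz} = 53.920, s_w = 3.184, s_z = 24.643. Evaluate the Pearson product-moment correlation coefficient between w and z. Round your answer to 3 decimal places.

0.687

r = Cov(w,z) / (s_w · s_z) = 53.920 / (3.184 × 24.643)
  = 53.920 / 78.4633 ≈ 0.687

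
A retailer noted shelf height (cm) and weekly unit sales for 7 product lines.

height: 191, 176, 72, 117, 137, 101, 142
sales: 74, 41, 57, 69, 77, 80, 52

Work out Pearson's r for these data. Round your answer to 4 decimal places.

n = 7, Σx = 936, Σy = 450, Σx² = 135464, Σy² = 30200, Σxy = 59540
nΣxy − ΣxΣy = 416780 − 421200 = -4420
nΣx² − (Σx)² = 948248 − 876096 = 72152; nΣy² − (Σy)² = 211400 − 202500 = 8900
r = -4420 / √(72152 × 8900) = -4420 / 25340.7340 ≈ -0.1744

-0.1744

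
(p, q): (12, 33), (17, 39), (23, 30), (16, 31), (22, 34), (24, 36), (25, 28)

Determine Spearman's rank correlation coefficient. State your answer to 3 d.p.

-0.286

Rank p: 1, 3, 5, 2, 4, 6, 7
Rank q: 4, 7, 2, 3, 5, 6, 1
d = rank(p) − rank(q): -3, -4, 3, -1, -1, 0, 6; Σd² = 72
ρ = 1 − 6Σd² / [n(n²−1)] = 1 − 6×72 / (7×48) = 1 − 432/336 ≈ -0.286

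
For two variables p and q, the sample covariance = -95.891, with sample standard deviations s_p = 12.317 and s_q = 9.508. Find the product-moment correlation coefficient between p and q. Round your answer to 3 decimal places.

-0.819

r = Cov(p,q) / (s_p · s_q) = -95.891 / (12.317 × 9.508)
  = -95.891 / 117.1100 ≈ -0.819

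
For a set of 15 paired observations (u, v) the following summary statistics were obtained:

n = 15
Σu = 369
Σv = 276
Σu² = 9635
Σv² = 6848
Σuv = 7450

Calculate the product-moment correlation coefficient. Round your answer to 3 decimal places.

0.665

r = (nΣuv − ΣuΣv) / √[(nΣu² − (Σu)²)(nΣv² − (Σv)²)]
Numerator: 15×7450 − 369×276 = 9906
Denominator: √[(144525 − 136161)(102720 − 76176)] = √[8364 × 26544] = 14900.1348
r = 9906 / 14900.1348 ≈ 0.665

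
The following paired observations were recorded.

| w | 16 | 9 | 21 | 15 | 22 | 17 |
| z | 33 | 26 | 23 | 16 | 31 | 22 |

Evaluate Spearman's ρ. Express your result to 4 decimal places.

Rank w: 3, 1, 5, 2, 6, 4
Rank z: 6, 4, 3, 1, 5, 2
d = rank(w) − rank(z): -3, -3, 2, 1, 1, 2; Σd² = 28
ρ = 1 − 6Σd² / [n(n²−1)] = 1 − 6×28 / (6×35) = 1 − 168/210 ≈ 0.2000

0.2000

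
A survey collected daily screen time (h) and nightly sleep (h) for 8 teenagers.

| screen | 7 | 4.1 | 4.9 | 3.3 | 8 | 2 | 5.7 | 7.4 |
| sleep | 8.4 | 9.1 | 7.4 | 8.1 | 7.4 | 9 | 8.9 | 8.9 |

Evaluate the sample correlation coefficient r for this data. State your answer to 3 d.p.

n = 8, Σx = 42.4, Σy = 67.2, Σx² = 255.96, Σy² = 567.92, Σxy = 352.89
nΣxy − ΣxΣy = 2823.12 − 2849.28 = -26.16
nΣx² − (Σx)² = 2047.68 − 1797.76 = 249.92; nΣy² − (Σy)² = 4543.36 − 4515.84 = 27.52
r = -26.16 / √(249.92 × 27.52) = -26.16 / 82.9325 ≈ -0.315

-0.315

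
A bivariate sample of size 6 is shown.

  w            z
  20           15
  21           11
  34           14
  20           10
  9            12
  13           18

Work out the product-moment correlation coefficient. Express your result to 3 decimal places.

-0.087

n = 6, Σw = 117, Σz = 80, Σw² = 2647, Σz² = 1110, Σwz = 1549
nΣwz − ΣwΣz = 9294 − 9360 = -66
nΣw² − (Σw)² = 15882 − 13689 = 2193; nΣz² − (Σz)² = 6660 − 6400 = 260
r = -66 / √(2193 × 260) = -66 / 755.1026 ≈ -0.087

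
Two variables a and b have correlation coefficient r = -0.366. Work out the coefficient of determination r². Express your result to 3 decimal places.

r² = (-0.366)² = 0.134

0.134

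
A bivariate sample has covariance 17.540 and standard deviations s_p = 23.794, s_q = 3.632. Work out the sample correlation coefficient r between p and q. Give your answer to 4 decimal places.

0.2030

r = Cov(p,q) / (s_p · s_q) = 17.540 / (23.794 × 3.632)
  = 17.540 / 86.4198 ≈ 0.2030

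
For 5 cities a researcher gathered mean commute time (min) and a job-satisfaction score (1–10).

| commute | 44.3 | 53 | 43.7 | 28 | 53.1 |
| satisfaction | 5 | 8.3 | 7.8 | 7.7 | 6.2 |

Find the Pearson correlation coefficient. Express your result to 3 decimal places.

-0.136

n = 5, Σx = 222.1, Σy = 35, Σx² = 10284.79, Σy² = 252.46, Σxy = 1547.08
nΣxy − ΣxΣy = 7735.4 − 7773.5 = -38.1
nΣx² − (Σx)² = 51423.95 − 49328.41 = 2095.54; nΣy² − (Σy)² = 1262.3 − 1225 = 37.3
r = -38.1 / √(2095.54 × 37.3) = -38.1 / 279.5776 ≈ -0.136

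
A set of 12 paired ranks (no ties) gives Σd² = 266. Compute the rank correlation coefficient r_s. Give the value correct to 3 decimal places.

0.070

ρ = 1 − 6Σd² / [n(n²−1)] = 1 − 6×266 / (12×143)
  = 1 − 1596/1716 = 1 − 0.9301 ≈ 0.070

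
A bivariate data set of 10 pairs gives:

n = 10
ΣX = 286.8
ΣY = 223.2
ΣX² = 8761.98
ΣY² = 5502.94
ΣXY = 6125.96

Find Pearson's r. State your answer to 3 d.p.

r = (nΣXY − ΣXΣY) / √[(nΣX² − (ΣX)²)(nΣY² − (ΣY)²)]
Numerator: 10×6125.96 − 286.8×223.2 = -2754.16
Denominator: √[(87619.8 − 82254.24)(55029.4 − 49818.24)] = √[5365.56 × 5211.16] = 5287.7965
r = -2754.16 / 5287.7965 ≈ -0.521

-0.521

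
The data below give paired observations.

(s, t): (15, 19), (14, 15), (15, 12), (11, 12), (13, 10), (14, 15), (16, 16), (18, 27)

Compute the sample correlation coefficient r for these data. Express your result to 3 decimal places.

n = 8, Σs = 116, Σt = 126, Σs² = 1712, Σt² = 2184, Σst = 1889
nΣst − ΣsΣt = 15112 − 14616 = 496
nΣs² − (Σs)² = 13696 − 13456 = 240; nΣt² − (Σt)² = 17472 − 15876 = 1596
r = 496 / √(240 × 1596) = 496 / 618.9023 ≈ 0.801

0.801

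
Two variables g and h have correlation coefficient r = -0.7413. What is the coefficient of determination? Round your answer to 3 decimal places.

0.550

r² = (-0.7413)² = 0.550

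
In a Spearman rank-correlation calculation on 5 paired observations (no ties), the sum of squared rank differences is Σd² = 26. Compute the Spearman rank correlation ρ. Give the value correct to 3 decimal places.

-0.300

ρ = 1 − 6Σd² / [n(n²−1)] = 1 − 6×26 / (5×24)
  = 1 − 156/120 = 1 − 1.3000 ≈ -0.300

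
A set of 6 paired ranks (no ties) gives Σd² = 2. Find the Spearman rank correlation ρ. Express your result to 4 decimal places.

ρ = 1 − 6Σd² / [n(n²−1)] = 1 − 6×2 / (6×35)
  = 1 − 12/210 = 1 − 0.05714 ≈ 0.9429

0.9429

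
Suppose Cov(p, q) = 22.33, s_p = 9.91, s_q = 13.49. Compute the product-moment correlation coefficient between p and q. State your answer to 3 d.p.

0.167

r = Cov(p,q) / (s_p · s_q) = 22.33 / (9.91 × 13.49)
  = 22.33 / 133.6859 ≈ 0.167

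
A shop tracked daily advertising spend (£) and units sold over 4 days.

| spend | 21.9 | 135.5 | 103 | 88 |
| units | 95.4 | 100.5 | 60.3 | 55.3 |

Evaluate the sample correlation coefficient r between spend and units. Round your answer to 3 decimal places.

n = 4, Σx = 348.4, Σy = 311.5, Σx² = 37192.86, Σy² = 25895.59, Σxy = 26784.31
nΣxy − ΣxΣy = 107137.24 − 108526.6 = -1389.36
nΣx² − (Σx)² = 148771.44 − 121382.56 = 27388.88; nΣy² − (Σy)² = 103582.36 − 97032.25 = 6550.11
r = -1389.36 / √(27388.88 × 6550.11) = -1389.36 / 13394.0351 ≈ -0.104

-0.104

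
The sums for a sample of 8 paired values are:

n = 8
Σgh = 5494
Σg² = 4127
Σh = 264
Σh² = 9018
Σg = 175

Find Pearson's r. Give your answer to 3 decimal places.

r = (nΣgh − ΣgΣh) / √[(nΣg² − (Σg)²)(nΣh² − (Σh)²)]
Numerator: 8×5494 − 175×264 = -2248
Denominator: √[(33016 − 30625)(72144 − 69696)] = √[2391 × 2448] = 2419.3321
r = -2248 / 2419.3321 ≈ -0.929

-0.929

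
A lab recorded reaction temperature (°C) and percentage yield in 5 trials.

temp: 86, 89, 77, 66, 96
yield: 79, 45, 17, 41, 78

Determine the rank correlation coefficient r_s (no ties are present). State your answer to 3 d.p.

0.600

Rank temp: 3, 4, 2, 1, 5
Rank yield: 5, 3, 1, 2, 4
d = rank(temp) − rank(yield): -2, 1, 1, -1, 1; Σd² = 8
ρ = 1 − 6Σd² / [n(n²−1)] = 1 − 6×8 / (5×24) = 1 − 48/120 ≈ 0.600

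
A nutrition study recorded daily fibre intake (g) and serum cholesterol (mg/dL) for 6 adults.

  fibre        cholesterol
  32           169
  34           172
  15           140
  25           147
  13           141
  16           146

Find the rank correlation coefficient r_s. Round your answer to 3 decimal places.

0.943

Rank fibre: 5, 6, 2, 4, 1, 3
Rank cholesterol: 5, 6, 1, 4, 2, 3
d = rank(fibre) − rank(cholesterol): 0, 0, 1, 0, -1, 0; Σd² = 2
ρ = 1 − 6Σd² / [n(n²−1)] = 1 − 6×2 / (6×35) = 1 − 12/210 ≈ 0.943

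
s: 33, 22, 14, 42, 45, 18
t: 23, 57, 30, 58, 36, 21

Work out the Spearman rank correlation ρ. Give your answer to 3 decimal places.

0.486

Rank s: 4, 3, 1, 5, 6, 2
Rank t: 2, 5, 3, 6, 4, 1
d = rank(s) − rank(t): 2, -2, -2, -1, 2, 1; Σd² = 18
ρ = 1 − 6Σd² / [n(n²−1)] = 1 − 6×18 / (6×35) = 1 − 108/210 ≈ 0.486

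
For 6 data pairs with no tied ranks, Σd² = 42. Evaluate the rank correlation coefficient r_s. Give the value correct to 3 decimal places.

ρ = 1 − 6Σd² / [n(n²−1)] = 1 − 6×42 / (6×35)
  = 1 − 252/210 = 1 − 1.2000 ≈ -0.200

-0.200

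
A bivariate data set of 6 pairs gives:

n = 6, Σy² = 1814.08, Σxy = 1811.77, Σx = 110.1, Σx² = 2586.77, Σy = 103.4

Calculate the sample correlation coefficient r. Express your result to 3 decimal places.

-0.634

r = (nΣxy − ΣxΣy) / √[(nΣx² − (Σx)²)(nΣy² − (Σy)²)]
Numerator: 6×1811.77 − 110.1×103.4 = -513.72
Denominator: √[(15520.62 − 12122.01)(10884.48 − 10691.56)] = √[3398.61 × 192.92] = 809.7283
r = -513.72 / 809.7283 ≈ -0.634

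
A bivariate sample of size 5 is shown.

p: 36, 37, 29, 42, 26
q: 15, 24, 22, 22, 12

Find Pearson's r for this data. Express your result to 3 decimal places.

0.538

n = 5, Σp = 170, Σq = 95, Σp² = 5946, Σq² = 1913, Σpq = 3302
nΣpq − ΣpΣq = 16510 − 16150 = 360
nΣp² − (Σp)² = 29730 − 28900 = 830; nΣq² − (Σq)² = 9565 − 9025 = 540
r = 360 / √(830 × 540) = 360 / 669.4774 ≈ 0.538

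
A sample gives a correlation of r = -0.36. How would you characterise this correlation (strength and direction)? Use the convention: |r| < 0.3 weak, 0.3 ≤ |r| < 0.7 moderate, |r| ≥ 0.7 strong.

moderate negative

r = -0.36 < 0 so the relationship is negative.
|r| = 0.36, which falls in the moderate range.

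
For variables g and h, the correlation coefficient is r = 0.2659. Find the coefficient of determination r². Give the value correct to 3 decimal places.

0.071

r² = (0.2659)² = 0.071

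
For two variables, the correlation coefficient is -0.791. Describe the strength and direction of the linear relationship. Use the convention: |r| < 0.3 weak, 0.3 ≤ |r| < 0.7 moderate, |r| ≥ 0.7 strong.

r = -0.791 < 0 so the relationship is negative.
|r| = 0.791, which falls in the strong range.

strong negative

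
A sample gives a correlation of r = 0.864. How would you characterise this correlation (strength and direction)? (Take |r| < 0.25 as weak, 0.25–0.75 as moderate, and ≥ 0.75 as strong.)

strong positive

r = 0.864 > 0 so the relationship is positive.
|r| = 0.864, which falls in the strong range.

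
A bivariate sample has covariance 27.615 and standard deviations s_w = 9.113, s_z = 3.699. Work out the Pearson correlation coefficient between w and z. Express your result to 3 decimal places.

0.819

r = Cov(w,z) / (s_w · s_z) = 27.615 / (9.113 × 3.699)
  = 27.615 / 33.7090 ≈ 0.819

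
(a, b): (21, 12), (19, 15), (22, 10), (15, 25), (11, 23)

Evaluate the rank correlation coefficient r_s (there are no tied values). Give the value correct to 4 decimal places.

-0.9000

Rank a: 4, 3, 5, 2, 1
Rank b: 2, 3, 1, 5, 4
d = rank(a) − rank(b): 2, 0, 4, -3, -3; Σd² = 38
ρ = 1 − 6Σd² / [n(n²−1)] = 1 − 6×38 / (5×24) = 1 − 228/120 ≈ -0.9000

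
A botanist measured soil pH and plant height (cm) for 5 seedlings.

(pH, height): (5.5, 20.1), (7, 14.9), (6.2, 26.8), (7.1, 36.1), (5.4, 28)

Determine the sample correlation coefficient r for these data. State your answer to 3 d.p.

n = 5, Σx = 31.2, Σy = 125.9, Σx² = 197.26, Σy² = 3431.47, Σxy = 788.52
nΣxy − ΣxΣy = 3942.6 − 3928.08 = 14.52
nΣx² − (Σx)² = 986.3 − 973.44 = 12.86; nΣy² − (Σy)² = 17157.35 − 15850.81 = 1306.54
r = 14.52 / √(12.86 × 1306.54) = 14.52 / 129.6229 ≈ 0.112

0.112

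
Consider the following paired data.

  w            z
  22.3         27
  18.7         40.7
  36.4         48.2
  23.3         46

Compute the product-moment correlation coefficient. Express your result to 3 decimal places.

0.514

n = 4, Σw = 100.7, Σz = 161.9, Σw² = 2714.83, Σz² = 6824.73, Σwz = 4189.47
nΣwz − ΣwΣz = 16757.88 − 16303.33 = 454.55
nΣw² − (Σw)² = 10859.32 − 10140.49 = 718.83; nΣz² − (Σz)² = 27298.92 − 26211.61 = 1087.31
r = 454.55 / √(718.83 × 1087.31) = 454.55 / 884.0764 ≈ 0.514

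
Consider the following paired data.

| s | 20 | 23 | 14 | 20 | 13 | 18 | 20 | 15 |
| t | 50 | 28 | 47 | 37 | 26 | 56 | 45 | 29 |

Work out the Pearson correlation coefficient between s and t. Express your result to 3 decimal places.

0.139

n = 8, Σs = 143, Σt = 318, Σs² = 2643, Σt² = 13540, Σst = 5723
nΣst − ΣsΣt = 45784 − 45474 = 310
nΣs² − (Σs)² = 21144 − 20449 = 695; nΣt² − (Σt)² = 108320 − 101124 = 7196
r = 310 / √(695 × 7196) = 310 / 2236.3408 ≈ 0.139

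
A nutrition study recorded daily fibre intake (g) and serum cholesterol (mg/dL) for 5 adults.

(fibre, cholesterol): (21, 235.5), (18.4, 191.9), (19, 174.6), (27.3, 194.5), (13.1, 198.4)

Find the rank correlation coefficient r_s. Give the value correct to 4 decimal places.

0.1000

Rank fibre: 4, 2, 3, 5, 1
Rank cholesterol: 5, 2, 1, 3, 4
d = rank(fibre) − rank(cholesterol): -1, 0, 2, 2, -3; Σd² = 18
ρ = 1 − 6Σd² / [n(n²−1)] = 1 − 6×18 / (5×24) = 1 − 108/120 ≈ 0.1000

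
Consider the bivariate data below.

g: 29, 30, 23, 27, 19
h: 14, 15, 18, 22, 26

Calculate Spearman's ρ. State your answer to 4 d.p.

Rank g: 4, 5, 2, 3, 1
Rank h: 1, 2, 3, 4, 5
d = rank(g) − rank(h): 3, 3, -1, -1, -4; Σd² = 36
ρ = 1 − 6Σd² / [n(n²−1)] = 1 − 6×36 / (5×24) = 1 − 216/120 ≈ -0.8000

-0.8000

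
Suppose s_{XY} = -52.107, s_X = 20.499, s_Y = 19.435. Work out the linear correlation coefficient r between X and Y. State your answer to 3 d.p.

-0.131

r = Cov(X,Y) / (s_X · s_Y) = -52.107 / (20.499 × 19.435)
  = -52.107 / 398.3981 ≈ -0.131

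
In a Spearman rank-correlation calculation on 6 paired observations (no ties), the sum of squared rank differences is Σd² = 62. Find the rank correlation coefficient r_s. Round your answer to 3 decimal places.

ρ = 1 − 6Σd² / [n(n²−1)] = 1 − 6×62 / (6×35)
  = 1 − 372/210 = 1 − 1.7714 ≈ -0.771

-0.771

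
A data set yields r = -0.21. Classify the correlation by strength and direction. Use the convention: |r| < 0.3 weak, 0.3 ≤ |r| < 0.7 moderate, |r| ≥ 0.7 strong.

r = -0.21 < 0 so the relationship is negative.
|r| = 0.21, which falls in the weak range.

weak negative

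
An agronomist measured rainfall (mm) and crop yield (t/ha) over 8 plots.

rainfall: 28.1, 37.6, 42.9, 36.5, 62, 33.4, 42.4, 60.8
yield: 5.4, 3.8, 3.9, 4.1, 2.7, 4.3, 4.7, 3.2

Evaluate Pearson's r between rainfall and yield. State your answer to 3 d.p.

n = 8, Σx = 343.7, Σy = 32.1, Σx² = 15829.99, Σy² = 133.73, Σxy = 1316.44
nΣxy − ΣxΣy = 10531.52 − 11032.77 = -501.25
nΣx² − (Σx)² = 126639.92 − 118129.69 = 8510.23; nΣy² − (Σy)² = 1069.84 − 1030.41 = 39.43
r = -501.25 / √(8510.23 × 39.43) = -501.25 / 579.2740 ≈ -0.865

-0.865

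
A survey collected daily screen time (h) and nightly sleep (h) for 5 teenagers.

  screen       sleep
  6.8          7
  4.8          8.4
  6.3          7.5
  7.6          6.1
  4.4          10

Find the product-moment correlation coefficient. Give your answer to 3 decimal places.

n = 5, Σx = 29.9, Σy = 39, Σx² = 186.09, Σy² = 313.02, Σxy = 225.53
nΣxy − ΣxΣy = 1127.65 − 1166.1 = -38.45
nΣx² − (Σx)² = 930.45 − 894.01 = 36.44; nΣy² − (Σy)² = 1565.1 − 1521 = 44.1
r = -38.45 / √(36.44 × 44.1) = -38.45 / 40.0875 ≈ -0.959

-0.959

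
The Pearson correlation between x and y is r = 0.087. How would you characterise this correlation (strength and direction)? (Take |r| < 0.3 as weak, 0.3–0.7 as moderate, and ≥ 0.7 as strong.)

weak positive

r = 0.087 > 0 so the relationship is positive.
|r| = 0.087, which falls in the weak range.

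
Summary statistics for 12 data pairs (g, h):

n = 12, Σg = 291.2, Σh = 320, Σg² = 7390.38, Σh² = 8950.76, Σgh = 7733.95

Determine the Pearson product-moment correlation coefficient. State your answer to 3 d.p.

r = (nΣgh − ΣgΣh) / √[(nΣg² − (Σg)²)(nΣh² − (Σh)²)]
Numerator: 12×7733.95 − 291.2×320 = -376.6
Denominator: √[(88684.56 − 84797.44)(107409.12 − 102400)] = √[3887.12 × 5009.12] = 4412.6013
r = -376.6 / 4412.6013 ≈ -0.085

-0.085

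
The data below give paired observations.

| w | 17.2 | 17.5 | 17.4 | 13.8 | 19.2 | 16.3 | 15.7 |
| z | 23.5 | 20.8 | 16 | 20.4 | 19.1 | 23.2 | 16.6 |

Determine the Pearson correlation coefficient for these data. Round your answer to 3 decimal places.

-0.057

n = 7, Σw = 117.1, Σz = 139.6, Σw² = 1976.11, Σz² = 2835.66, Σwz = 2333.62
nΣwz − ΣwΣz = 16335.34 − 16347.16 = -11.82
nΣw² − (Σw)² = 13832.77 − 13712.41 = 120.36; nΣz² − (Σz)² = 19849.62 − 19488.16 = 361.46
r = -11.82 / √(120.36 × 361.46) = -11.82 / 208.5793 ≈ -0.057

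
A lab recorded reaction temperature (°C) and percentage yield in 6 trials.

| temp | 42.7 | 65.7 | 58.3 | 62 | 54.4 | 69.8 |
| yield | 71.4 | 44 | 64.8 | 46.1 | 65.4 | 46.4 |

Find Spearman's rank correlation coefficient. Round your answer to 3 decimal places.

-0.829

Rank temp: 1, 5, 3, 4, 2, 6
Rank yield: 6, 1, 4, 2, 5, 3
d = rank(temp) − rank(yield): -5, 4, -1, 2, -3, 3; Σd² = 64
ρ = 1 − 6Σd² / [n(n²−1)] = 1 − 6×64 / (6×35) = 1 − 384/210 ≈ -0.829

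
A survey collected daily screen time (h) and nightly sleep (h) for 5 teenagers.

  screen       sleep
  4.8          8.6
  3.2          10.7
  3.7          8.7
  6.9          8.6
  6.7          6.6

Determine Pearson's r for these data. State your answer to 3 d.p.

-0.746

n = 5, Σx = 25.3, Σy = 43.2, Σx² = 139.47, Σy² = 381.66, Σxy = 211.27
nΣxy − ΣxΣy = 1056.35 − 1092.96 = -36.61
nΣx² − (Σx)² = 697.35 − 640.09 = 57.26; nΣy² − (Σy)² = 1908.3 − 1866.24 = 42.06
r = -36.61 / √(57.26 × 42.06) = -36.61 / 49.0750 ≈ -0.746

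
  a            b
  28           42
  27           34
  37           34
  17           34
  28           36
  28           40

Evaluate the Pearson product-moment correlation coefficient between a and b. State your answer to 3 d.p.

n = 6, Σa = 165, Σb = 220, Σa² = 4739, Σb² = 8128, Σab = 6058
nΣab − ΣaΣb = 36348 − 36300 = 48
nΣa² − (Σa)² = 28434 − 27225 = 1209; nΣb² − (Σb)² = 48768 − 48400 = 368
r = 48 / √(1209 × 368) = 48 / 667.0172 ≈ 0.072

0.072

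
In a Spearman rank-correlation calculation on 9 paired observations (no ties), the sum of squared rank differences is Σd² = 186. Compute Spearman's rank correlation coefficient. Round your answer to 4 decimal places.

-0.5500

ρ = 1 − 6Σd² / [n(n²−1)] = 1 − 6×186 / (9×80)
  = 1 − 1116/720 = 1 − 1.55000 ≈ -0.5500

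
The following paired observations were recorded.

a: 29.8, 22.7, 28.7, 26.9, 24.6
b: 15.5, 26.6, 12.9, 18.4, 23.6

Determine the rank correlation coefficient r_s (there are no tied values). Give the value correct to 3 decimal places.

Rank a: 5, 1, 4, 3, 2
Rank b: 2, 5, 1, 3, 4
d = rank(a) − rank(b): 3, -4, 3, 0, -2; Σd² = 38
ρ = 1 − 6Σd² / [n(n²−1)] = 1 − 6×38 / (5×24) = 1 − 228/120 ≈ -0.900

-0.900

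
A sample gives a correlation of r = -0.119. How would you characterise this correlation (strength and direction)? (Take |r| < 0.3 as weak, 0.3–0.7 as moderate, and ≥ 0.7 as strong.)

weak negative

r = -0.119 < 0 so the relationship is negative.
|r| = 0.119, which falls in the weak range.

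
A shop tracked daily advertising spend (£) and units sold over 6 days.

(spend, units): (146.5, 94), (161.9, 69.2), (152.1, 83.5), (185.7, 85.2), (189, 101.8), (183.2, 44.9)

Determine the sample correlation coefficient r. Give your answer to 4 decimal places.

-0.1446

n = 6, Σx = 1018.4, Σy = 478.6, Σx² = 174576, Σy² = 40235.18, Σxy = 80962.35
nΣxy − ΣxΣy = 485774.1 − 487406.24 = -1632.14
nΣx² − (Σx)² = 1047456 − 1037138.56 = 10317.44; nΣy² − (Σy)² = 241411.08 − 229057.96 = 12353.12
r = -1632.14 / √(10317.44 × 12353.12) = -1632.14 / 11289.4896 ≈ -0.1446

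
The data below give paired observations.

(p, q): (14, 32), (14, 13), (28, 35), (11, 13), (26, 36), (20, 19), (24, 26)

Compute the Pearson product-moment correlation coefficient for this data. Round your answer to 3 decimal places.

0.721

n = 7, Σp = 137, Σq = 174, Σp² = 2949, Σq² = 4920, Σpq = 3693
nΣpq − ΣpΣq = 25851 − 23838 = 2013
nΣp² − (Σp)² = 20643 − 18769 = 1874; nΣq² − (Σq)² = 34440 − 30276 = 4164
r = 2013 / √(1874 × 4164) = 2013 / 2793.4452 ≈ 0.721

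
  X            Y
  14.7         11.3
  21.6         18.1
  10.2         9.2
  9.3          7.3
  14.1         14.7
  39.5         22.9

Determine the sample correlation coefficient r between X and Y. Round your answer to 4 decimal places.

0.9314

n = 6, ΣX = 109.4, ΣY = 83.5, ΣX² = 2632.24, ΣY² = 1333.73, ΣXY = 1830.62
nΣXY − ΣXΣY = 10983.72 − 9134.9 = 1848.82
nΣX² − (ΣX)² = 15793.44 − 11968.36 = 3825.08; nΣY² − (ΣY)² = 8002.38 − 6972.25 = 1030.13
r = 1848.82 / √(3825.08 × 1030.13) = 1848.82 / 1985.0264 ≈ 0.9314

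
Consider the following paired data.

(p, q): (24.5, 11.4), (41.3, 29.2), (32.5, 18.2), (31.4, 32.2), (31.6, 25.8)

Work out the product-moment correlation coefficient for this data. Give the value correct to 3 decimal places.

0.666

n = 5, Σp = 161.3, Σq = 116.8, Σp² = 5346.71, Σq² = 3016.32, Σpq = 3903.12
nΣpq − ΣpΣq = 19515.6 − 18839.84 = 675.76
nΣp² − (Σp)² = 26733.55 − 26017.69 = 715.86; nΣq² − (Σq)² = 15081.6 − 13642.24 = 1439.36
r = 675.76 / √(715.86 × 1439.36) = 675.76 / 1015.0765 ≈ 0.666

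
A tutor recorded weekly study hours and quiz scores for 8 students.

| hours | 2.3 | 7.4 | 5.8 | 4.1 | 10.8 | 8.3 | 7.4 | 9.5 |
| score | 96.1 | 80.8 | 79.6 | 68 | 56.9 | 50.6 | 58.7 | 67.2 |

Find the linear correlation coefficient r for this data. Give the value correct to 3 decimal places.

-0.718

n = 8, Σx = 55.6, Σy = 557.9, Σx² = 441.04, Σy² = 40483.51, Σxy = 3666.71
nΣxy − ΣxΣy = 29333.68 − 31019.24 = -1685.56
nΣx² − (Σx)² = 3528.32 − 3091.36 = 436.96; nΣy² − (Σy)² = 323868.08 − 311252.41 = 12615.67
r = -1685.56 / √(436.96 × 12615.67) = -1685.56 / 2347.8806 ≈ -0.718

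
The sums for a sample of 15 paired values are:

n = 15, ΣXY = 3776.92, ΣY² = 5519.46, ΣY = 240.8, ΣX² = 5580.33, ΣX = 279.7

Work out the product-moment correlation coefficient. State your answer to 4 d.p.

-0.9181

r = (nΣXY − ΣXΣY) / √[(nΣX² − (ΣX)²)(nΣY² − (ΣY)²)]
Numerator: 15×3776.92 − 279.7×240.8 = -10697.96
Denominator: √[(83704.95 − 78232.09)(82791.9 − 57984.64)] = √[5472.86 × 24807.26] = 11651.8952
r = -10697.96 / 11651.8952 ≈ -0.9181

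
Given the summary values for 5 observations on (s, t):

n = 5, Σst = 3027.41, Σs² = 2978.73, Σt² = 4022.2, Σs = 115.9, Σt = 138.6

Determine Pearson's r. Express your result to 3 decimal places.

-0.808

r = (nΣst − ΣsΣt) / √[(nΣs² − (Σs)²)(nΣt² − (Σt)²)]
Numerator: 5×3027.41 − 115.9×138.6 = -926.69
Denominator: √[(14893.65 − 13432.81)(20111 − 19209.96)] = √[1460.84 × 901.04] = 1147.2904
r = -926.69 / 1147.2904 ≈ -0.808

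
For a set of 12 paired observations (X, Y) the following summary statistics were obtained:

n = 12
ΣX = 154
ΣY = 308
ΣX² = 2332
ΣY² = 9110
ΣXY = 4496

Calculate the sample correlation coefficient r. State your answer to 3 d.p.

0.830

r = (nΣXY − ΣXΣY) / √[(nΣX² − (ΣX)²)(nΣY² − (ΣY)²)]
Numerator: 12×4496 − 154×308 = 6520
Denominator: √[(27984 − 23716)(109320 − 94864)] = √[4268 × 14456] = 7854.8207
r = 6520 / 7854.8207 ≈ 0.830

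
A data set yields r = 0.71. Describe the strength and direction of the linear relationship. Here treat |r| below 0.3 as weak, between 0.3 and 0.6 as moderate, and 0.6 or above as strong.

strong positive

r = 0.71 > 0 so the relationship is positive.
|r| = 0.71, which falls in the strong range.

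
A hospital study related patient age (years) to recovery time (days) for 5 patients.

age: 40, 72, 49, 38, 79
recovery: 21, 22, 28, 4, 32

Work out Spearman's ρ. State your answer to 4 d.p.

0.9000

Rank age: 2, 4, 3, 1, 5
Rank recovery: 2, 3, 4, 1, 5
d = rank(age) − rank(recovery): 0, 1, -1, 0, 0; Σd² = 2
ρ = 1 − 6Σd² / [n(n²−1)] = 1 − 6×2 / (5×24) = 1 − 12/120 ≈ 0.9000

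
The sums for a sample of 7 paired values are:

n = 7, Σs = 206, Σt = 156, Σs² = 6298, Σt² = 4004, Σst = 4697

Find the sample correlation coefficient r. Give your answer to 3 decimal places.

0.301

r = (nΣst − ΣsΣt) / √[(nΣs² − (Σs)²)(nΣt² − (Σt)²)]
Numerator: 7×4697 − 206×156 = 743
Denominator: √[(44086 − 42436)(28028 − 24336)] = √[1650 × 3692] = 2468.1572
r = 743 / 2468.1572 ≈ 0.301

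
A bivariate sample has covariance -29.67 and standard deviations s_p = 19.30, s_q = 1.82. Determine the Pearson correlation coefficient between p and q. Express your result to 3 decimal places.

-0.845

r = Cov(p,q) / (s_p · s_q) = -29.67 / (19.30 × 1.82)
  = -29.67 / 35.1260 ≈ -0.845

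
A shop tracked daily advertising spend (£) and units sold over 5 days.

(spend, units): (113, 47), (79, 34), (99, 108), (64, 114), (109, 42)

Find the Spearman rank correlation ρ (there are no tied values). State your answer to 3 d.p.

Rank spend: 5, 2, 3, 1, 4
Rank units: 3, 1, 4, 5, 2
d = rank(spend) − rank(units): 2, 1, -1, -4, 2; Σd² = 26
ρ = 1 − 6Σd² / [n(n²−1)] = 1 − 6×26 / (5×24) = 1 − 156/120 ≈ -0.300

-0.300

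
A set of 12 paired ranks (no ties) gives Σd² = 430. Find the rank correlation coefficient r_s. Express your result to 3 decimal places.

-0.503

ρ = 1 − 6Σd² / [n(n²−1)] = 1 − 6×430 / (12×143)
  = 1 − 2580/1716 = 1 − 1.5035 ≈ -0.503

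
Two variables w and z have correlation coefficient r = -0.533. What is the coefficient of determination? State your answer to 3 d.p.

0.284

r² = (-0.533)² = 0.284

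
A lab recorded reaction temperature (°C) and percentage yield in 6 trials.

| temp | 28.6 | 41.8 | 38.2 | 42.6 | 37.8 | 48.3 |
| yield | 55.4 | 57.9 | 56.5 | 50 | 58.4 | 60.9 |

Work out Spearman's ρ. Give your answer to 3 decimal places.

Rank temp: 1, 4, 3, 5, 2, 6
Rank yield: 2, 4, 3, 1, 5, 6
d = rank(temp) − rank(yield): -1, 0, 0, 4, -3, 0; Σd² = 26
ρ = 1 − 6Σd² / [n(n²−1)] = 1 − 6×26 / (6×35) = 1 − 156/210 ≈ 0.257

0.257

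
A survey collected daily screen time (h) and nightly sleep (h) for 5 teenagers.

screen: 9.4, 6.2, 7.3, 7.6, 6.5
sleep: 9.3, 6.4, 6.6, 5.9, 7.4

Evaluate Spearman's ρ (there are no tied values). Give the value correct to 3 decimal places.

0.300

Rank screen: 5, 1, 3, 4, 2
Rank sleep: 5, 2, 3, 1, 4
d = rank(screen) − rank(sleep): 0, -1, 0, 3, -2; Σd² = 14
ρ = 1 − 6Σd² / [n(n²−1)] = 1 − 6×14 / (5×24) = 1 − 84/120 ≈ 0.300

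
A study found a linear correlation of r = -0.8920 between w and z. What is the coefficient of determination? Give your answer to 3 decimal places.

0.796

r² = (-0.8920)² = 0.796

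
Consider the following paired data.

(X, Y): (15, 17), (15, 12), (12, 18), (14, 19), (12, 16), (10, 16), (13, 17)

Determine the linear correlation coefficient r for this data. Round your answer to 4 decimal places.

n = 7, ΣX = 91, ΣY = 115, ΣX² = 1203, ΣY² = 1919, ΣXY = 1490
nΣXY − ΣXΣY = 10430 − 10465 = -35
nΣX² − (ΣX)² = 8421 − 8281 = 140; nΣY² − (ΣY)² = 13433 − 13225 = 208
r = -35 / √(140 × 208) = -35 / 170.6458 ≈ -0.2051

-0.2051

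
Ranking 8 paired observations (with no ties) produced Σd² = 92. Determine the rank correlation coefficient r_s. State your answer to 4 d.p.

-0.0952

ρ = 1 − 6Σd² / [n(n²−1)] = 1 − 6×92 / (8×63)
  = 1 − 552/504 = 1 − 1.09524 ≈ -0.0952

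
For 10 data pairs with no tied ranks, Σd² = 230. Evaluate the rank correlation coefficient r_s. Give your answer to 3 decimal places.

ρ = 1 − 6Σd² / [n(n²−1)] = 1 − 6×230 / (10×99)
  = 1 − 1380/990 = 1 − 1.3939 ≈ -0.394

-0.394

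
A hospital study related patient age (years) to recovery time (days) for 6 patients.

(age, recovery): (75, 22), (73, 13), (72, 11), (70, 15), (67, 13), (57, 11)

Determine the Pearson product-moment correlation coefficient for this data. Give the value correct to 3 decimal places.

n = 6, Σx = 414, Σy = 85, Σx² = 28776, Σy² = 1289, Σxy = 5939
nΣxy − ΣxΣy = 35634 − 35190 = 444
nΣx² − (Σx)² = 172656 − 171396 = 1260; nΣy² − (Σy)² = 7734 − 7225 = 509
r = 444 / √(1260 × 509) = 444 / 800.8371 ≈ 0.554

0.554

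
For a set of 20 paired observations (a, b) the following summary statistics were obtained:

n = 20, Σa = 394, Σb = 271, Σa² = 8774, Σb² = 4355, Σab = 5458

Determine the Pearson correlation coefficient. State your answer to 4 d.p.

r = (nΣab − ΣaΣb) / √[(nΣa² − (Σa)²)(nΣb² − (Σb)²)]
Numerator: 20×5458 − 394×271 = 2386
Denominator: √[(175480 − 155236)(87100 − 73441)] = √[20244 × 13659] = 16628.6739
r = 2386 / 16628.6739 ≈ 0.1435

0.1435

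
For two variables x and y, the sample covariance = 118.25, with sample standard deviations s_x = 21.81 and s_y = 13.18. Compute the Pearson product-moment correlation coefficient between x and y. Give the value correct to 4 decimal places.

r = Cov(x,y) / (s_x · s_y) = 118.25 / (21.81 × 13.18)
  = 118.25 / 287.4558 ≈ 0.4114

0.4114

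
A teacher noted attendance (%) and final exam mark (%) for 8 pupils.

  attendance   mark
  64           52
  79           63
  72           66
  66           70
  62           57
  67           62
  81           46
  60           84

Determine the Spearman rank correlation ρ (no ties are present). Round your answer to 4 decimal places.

-0.3571

Rank attendance: 3, 7, 6, 4, 2, 5, 8, 1
Rank mark: 2, 5, 6, 7, 3, 4, 1, 8
d = rank(attendance) − rank(mark): 1, 2, 0, -3, -1, 1, 7, -7; Σd² = 114
ρ = 1 − 6Σd² / [n(n²−1)] = 1 − 6×114 / (8×63) = 1 − 684/504 ≈ -0.3571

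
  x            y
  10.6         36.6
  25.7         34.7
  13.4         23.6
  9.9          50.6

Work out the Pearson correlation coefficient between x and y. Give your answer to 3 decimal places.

-0.290

n = 4, Σx = 59.6, Σy = 145.5, Σx² = 1050.42, Σy² = 5660.97, Σxy = 2096.93
nΣxy − ΣxΣy = 8387.72 − 8671.8 = -284.08
nΣx² − (Σx)² = 4201.68 − 3552.16 = 649.52; nΣy² − (Σy)² = 22643.88 − 21170.25 = 1473.63
r = -284.08 / √(649.52 × 1473.63) = -284.08 / 978.3415 ≈ -0.290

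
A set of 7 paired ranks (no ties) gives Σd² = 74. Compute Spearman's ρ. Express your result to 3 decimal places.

ρ = 1 − 6Σd² / [n(n²−1)] = 1 − 6×74 / (7×48)
  = 1 − 444/336 = 1 − 1.3214 ≈ -0.321

-0.321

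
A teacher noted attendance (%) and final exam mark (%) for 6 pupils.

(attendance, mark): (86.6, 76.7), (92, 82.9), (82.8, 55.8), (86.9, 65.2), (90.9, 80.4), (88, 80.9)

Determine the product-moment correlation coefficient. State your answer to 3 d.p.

0.866

n = 6, Σx = 527.2, Σy = 441.9, Σx² = 46377.82, Σy² = 33128.95, Σxy = 38982.7
nΣxy − ΣxΣy = 233896.2 − 232969.68 = 926.52
nΣx² − (Σx)² = 278266.92 − 277939.84 = 327.08; nΣy² − (Σy)² = 198773.7 − 195275.61 = 3498.09
r = 926.52 / √(327.08 × 3498.09) = 926.52 / 1069.6519 ≈ 0.866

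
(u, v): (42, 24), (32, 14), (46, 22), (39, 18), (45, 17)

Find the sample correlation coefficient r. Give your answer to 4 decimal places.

0.6549

n = 5, Σu = 204, Σv = 95, Σu² = 8450, Σv² = 1869, Σuv = 3935
nΣuv − ΣuΣv = 19675 − 19380 = 295
nΣu² − (Σu)² = 42250 − 41616 = 634; nΣv² − (Σv)² = 9345 − 9025 = 320
r = 295 / √(634 × 320) = 295 / 450.4220 ≈ 0.6549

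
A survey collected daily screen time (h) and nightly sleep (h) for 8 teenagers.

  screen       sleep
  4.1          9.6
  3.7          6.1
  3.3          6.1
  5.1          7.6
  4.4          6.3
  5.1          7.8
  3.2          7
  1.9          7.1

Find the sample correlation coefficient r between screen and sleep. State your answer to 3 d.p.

0.279

n = 8, Σx = 30.8, Σy = 57.6, Σx² = 126.62, Σy² = 424.28, Σxy = 224.21
nΣxy − ΣxΣy = 1793.68 − 1774.08 = 19.6
nΣx² − (Σx)² = 1012.96 − 948.64 = 64.32; nΣy² − (Σy)² = 3394.24 − 3317.76 = 76.48
r = 19.6 / √(64.32 × 76.48) = 19.6 / 70.1370 ≈ 0.279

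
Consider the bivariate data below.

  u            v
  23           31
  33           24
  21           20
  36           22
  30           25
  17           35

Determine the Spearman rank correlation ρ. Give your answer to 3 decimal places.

Rank u: 3, 5, 2, 6, 4, 1
Rank v: 5, 3, 1, 2, 4, 6
d = rank(u) − rank(v): -2, 2, 1, 4, 0, -5; Σd² = 50
ρ = 1 − 6Σd² / [n(n²−1)] = 1 − 6×50 / (6×35) = 1 − 300/210 ≈ -0.429

-0.429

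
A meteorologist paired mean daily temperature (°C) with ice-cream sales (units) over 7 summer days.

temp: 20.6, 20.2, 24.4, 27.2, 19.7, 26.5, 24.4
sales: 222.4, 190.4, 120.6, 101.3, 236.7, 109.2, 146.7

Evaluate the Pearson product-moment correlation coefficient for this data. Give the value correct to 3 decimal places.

-0.958

n = 7, Σx = 163, Σy = 1127.3, Σx² = 3853.3, Σy² = 199992.39, Σxy = 25261.79
nΣxy − ΣxΣy = 176832.53 − 183749.9 = -6917.37
nΣx² − (Σx)² = 26973.1 − 26569 = 404.1; nΣy² − (Σy)² = 1399946.73 − 1270805.29 = 129141.44
r = -6917.37 / √(404.1 × 129141.44) = -6917.37 / 7223.9917 ≈ -0.958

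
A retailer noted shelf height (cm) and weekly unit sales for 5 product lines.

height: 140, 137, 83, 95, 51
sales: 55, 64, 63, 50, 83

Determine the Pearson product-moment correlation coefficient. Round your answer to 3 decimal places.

-0.631

n = 5, Σx = 506, Σy = 315, Σx² = 56884, Σy² = 20479, Σxy = 30680
nΣxy − ΣxΣy = 153400 − 159390 = -5990
nΣx² − (Σx)² = 284420 − 256036 = 28384; nΣy² − (Σy)² = 102395 − 99225 = 3170
r = -5990 / √(28384 × 3170) = -5990 / 9485.6355 ≈ -0.631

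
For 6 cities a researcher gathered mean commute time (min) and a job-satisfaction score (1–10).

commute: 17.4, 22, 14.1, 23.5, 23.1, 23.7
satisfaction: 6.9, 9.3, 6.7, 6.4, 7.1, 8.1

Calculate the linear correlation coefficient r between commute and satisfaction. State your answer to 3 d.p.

0.339

n = 6, Σx = 123.8, Σy = 44.5, Σx² = 2633.12, Σy² = 335.97, Σxy = 925.51
nΣxy − ΣxΣy = 5553.06 − 5509.1 = 43.96
nΣx² − (Σx)² = 15798.72 − 15326.44 = 472.28; nΣy² − (Σy)² = 2015.82 − 1980.25 = 35.57
r = 43.96 / √(472.28 × 35.57) = 43.96 / 129.6110 ≈ 0.339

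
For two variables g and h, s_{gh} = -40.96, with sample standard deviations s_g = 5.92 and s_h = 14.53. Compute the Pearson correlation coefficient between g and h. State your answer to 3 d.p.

r = Cov(g,h) / (s_g · s_h) = -40.96 / (5.92 × 14.53)
  = -40.96 / 86.0176 ≈ -0.476

-0.476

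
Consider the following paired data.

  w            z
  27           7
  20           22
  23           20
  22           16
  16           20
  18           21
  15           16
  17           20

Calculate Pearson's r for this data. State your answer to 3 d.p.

n = 8, Σw = 158, Σz = 142, Σw² = 3236, Σz² = 2686, Σwz = 2719
nΣwz − ΣwΣz = 21752 − 22436 = -684
nΣw² − (Σw)² = 25888 − 24964 = 924; nΣz² − (Σz)² = 21488 − 20164 = 1324
r = -684 / √(924 × 1324) = -684 / 1106.0633 ≈ -0.618

-0.618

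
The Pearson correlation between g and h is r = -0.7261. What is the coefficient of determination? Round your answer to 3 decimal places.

r² = (-0.7261)² = 0.527

0.527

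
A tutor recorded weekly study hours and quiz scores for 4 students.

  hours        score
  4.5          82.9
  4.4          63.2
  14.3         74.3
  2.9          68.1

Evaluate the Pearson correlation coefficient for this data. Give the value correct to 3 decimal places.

0.215

n = 4, Σx = 26.1, Σy = 288.5, Σx² = 252.51, Σy² = 21024.75, Σxy = 1911.11
nΣxy − ΣxΣy = 7644.44 − 7529.85 = 114.59
nΣx² − (Σx)² = 1010.04 − 681.21 = 328.83; nΣy² − (Σy)² = 84099 − 83232.25 = 866.75
r = 114.59 / √(328.83 × 866.75) = 114.59 / 533.8665 ≈ 0.215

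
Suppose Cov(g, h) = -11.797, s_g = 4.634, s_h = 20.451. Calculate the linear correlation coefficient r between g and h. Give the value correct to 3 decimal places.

r = Cov(g,h) / (s_g · s_h) = -11.797 / (4.634 × 20.451)
  = -11.797 / 94.7699 ≈ -0.124

-0.124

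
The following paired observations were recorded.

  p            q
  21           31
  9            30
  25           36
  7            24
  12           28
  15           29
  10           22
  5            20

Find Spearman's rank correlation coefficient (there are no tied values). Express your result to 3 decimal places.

Rank p: 7, 3, 8, 2, 5, 6, 4, 1
Rank q: 7, 6, 8, 3, 4, 5, 2, 1
d = rank(p) − rank(q): 0, -3, 0, -1, 1, 1, 2, 0; Σd² = 16
ρ = 1 − 6Σd² / [n(n²−1)] = 1 − 6×16 / (8×63) = 1 − 96/504 ≈ 0.810

0.810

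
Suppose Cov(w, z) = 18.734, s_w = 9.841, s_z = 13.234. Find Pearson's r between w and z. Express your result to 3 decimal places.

0.144

r = Cov(w,z) / (s_w · s_z) = 18.734 / (9.841 × 13.234)
  = 18.734 / 130.2358 ≈ 0.144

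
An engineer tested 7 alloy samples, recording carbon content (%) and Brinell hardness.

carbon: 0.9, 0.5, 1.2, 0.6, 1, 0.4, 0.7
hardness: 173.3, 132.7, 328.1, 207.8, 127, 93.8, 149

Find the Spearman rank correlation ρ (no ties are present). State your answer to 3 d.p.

0.536

Rank carbon: 5, 2, 7, 3, 6, 1, 4
Rank hardness: 5, 3, 7, 6, 2, 1, 4
d = rank(carbon) − rank(hardness): 0, -1, 0, -3, 4, 0, 0; Σd² = 26
ρ = 1 − 6Σd² / [n(n²−1)] = 1 − 6×26 / (7×48) = 1 − 156/336 ≈ 0.536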